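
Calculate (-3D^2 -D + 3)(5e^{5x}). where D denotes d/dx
- 385 e^{5 x}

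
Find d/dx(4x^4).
16 x^{3}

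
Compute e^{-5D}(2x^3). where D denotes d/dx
2 x^{3} - 30 x^{2} + 150 x - 250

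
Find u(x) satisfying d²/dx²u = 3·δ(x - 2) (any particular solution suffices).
\frac{3|x - 2|}{2}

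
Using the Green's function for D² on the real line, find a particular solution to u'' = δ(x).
\frac{|x|}{2}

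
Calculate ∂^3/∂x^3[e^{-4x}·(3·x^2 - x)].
8 \left(- 24 x^{2} + 44 x - 15\right) e^{- 4 x}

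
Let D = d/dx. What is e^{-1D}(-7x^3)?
- 7 x^{3} + 21 x^{2} - 21 x + 7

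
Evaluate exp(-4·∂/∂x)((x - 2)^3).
x^{3} - 18 x^{2} + 108 x - 216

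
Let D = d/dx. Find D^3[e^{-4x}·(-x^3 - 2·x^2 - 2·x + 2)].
2 \left(32 x^{3} - 8 x^{2} + 4 x - 91\right) e^{- 4 x}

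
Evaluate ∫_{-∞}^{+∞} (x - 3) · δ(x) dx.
-3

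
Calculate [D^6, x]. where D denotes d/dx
6D^{5}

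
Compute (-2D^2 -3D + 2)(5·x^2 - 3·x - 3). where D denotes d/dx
10 x^{2} - 36 x - 17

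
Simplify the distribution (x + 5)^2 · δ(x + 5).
0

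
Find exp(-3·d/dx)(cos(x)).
\cos{\left(x - 3 \right)}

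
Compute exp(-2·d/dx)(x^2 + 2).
x^{2} - 4 x + 6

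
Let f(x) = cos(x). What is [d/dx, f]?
- \sin{\left(x \right)}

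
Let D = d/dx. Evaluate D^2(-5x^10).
- 450 x^{8}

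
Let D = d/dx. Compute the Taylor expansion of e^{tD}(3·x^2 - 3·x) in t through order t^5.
3 t^{2} + 3 t \left(2 x - 1\right) + 3 x^{2} - 3 x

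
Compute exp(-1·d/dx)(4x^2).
4 x^{2} - 8 x + 4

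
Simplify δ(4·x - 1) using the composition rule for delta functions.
\frac{\delta(x - 1/4)}{4}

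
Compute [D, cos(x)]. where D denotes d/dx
- \sin{\left(x \right)}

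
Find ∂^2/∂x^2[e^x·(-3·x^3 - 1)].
\left(- 3 x^{3} - 18 x^{2} - 18 x - 1\right) e^{x}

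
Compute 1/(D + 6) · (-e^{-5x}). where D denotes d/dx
- e^{- 5 x}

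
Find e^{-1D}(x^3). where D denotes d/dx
x^{3} - 3 x^{2} + 3 x - 1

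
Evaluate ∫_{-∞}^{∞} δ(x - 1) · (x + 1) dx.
2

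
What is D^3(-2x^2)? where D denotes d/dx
0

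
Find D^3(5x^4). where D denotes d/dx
120 x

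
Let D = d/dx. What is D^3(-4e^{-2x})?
32 e^{- 2 x}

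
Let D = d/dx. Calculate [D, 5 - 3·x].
-3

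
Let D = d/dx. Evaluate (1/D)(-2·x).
- x^{2}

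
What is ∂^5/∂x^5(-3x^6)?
- 2160 x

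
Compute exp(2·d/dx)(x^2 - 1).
x^{2} + 4 x + 3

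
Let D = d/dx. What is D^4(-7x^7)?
- 5880 x^{3}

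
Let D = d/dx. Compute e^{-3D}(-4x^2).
- 4 x^{2} + 24 x - 36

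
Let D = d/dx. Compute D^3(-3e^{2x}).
- 24 e^{2 x}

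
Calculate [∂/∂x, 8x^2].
16 x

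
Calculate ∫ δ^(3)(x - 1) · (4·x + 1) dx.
0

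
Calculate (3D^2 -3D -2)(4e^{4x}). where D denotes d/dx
136 e^{4 x}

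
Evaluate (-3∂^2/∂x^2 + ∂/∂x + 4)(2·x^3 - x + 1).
8 x^{3} + 6 x^{2} - 40 x + 3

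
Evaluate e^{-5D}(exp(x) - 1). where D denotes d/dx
e^{x - 5} - 1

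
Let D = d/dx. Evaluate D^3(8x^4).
192 x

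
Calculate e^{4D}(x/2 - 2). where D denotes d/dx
\frac{x}{2}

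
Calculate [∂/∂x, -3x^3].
- 9 x^{2}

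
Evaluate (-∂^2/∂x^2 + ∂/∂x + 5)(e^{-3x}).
- 7 e^{- 3 x}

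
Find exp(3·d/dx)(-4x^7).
- 4 x^{7} - 84 x^{6} - 756 x^{5} - 3780 x^{4} - 11340 x^{3} - 20412 x^{2} - 20412 x - 8748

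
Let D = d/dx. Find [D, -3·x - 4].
-3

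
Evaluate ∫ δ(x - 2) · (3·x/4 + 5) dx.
\frac{13}{2}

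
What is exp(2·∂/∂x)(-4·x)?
- 4 x - 8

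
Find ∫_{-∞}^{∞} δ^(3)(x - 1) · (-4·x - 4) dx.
0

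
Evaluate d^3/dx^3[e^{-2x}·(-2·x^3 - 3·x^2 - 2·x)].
16 x \left(x^{2} - 3 x + 1\right) e^{- 2 x}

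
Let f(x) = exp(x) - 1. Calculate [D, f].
e^{x}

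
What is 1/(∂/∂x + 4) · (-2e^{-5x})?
2 e^{- 5 x}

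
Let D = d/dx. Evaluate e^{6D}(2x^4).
2 x^{4} + 48 x^{3} + 432 x^{2} + 1728 x + 2592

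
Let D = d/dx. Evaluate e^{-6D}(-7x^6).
- 7 x^{6} + 252 x^{5} - 3780 x^{4} + 30240 x^{3} - 136080 x^{2} + 326592 x - 326592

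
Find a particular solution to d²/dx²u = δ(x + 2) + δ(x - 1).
\frac{|x + 2|}{2} + \frac{|x - 1|}{2}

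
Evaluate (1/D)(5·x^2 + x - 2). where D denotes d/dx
\frac{5 x^{3}}{3} + \frac{x^{2}}{2} - 2 x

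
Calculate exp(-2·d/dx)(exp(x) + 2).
e^{x - 2} + 2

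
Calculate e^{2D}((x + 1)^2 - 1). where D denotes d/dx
x^{2} + 6 x + 8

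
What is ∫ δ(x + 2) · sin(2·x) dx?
- \sin{\left(4 \right)}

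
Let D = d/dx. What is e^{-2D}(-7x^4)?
- 7 x^{4} + 56 x^{3} - 168 x^{2} + 224 x - 112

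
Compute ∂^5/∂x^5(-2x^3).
0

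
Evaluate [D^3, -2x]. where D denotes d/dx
-6D^{2}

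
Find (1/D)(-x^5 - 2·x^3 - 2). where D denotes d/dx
- \frac{x^{6}}{6} - \frac{x^{4}}{2} - 2 x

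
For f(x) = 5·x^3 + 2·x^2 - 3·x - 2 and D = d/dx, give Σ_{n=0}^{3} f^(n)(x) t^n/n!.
5 t^{3} + t^{2} \left(15 x + 2\right) + t \left(15 x^{2} + 4 x - 3\right) + 5 x^{3} + 2 x^{2} - 3 x - 2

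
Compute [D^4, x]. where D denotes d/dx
4D^{3}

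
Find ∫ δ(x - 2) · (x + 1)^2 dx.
9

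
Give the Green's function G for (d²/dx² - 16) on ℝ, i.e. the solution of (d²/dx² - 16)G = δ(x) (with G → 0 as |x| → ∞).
-\frac{e^{-4|x|}}{8}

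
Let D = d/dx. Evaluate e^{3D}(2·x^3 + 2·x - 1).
2 x^{3} + 18 x^{2} + 56 x + 59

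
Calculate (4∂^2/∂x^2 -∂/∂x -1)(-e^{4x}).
- 59 e^{4 x}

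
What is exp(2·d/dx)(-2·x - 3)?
- 2 x - 7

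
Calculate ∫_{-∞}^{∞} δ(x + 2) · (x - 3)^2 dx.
25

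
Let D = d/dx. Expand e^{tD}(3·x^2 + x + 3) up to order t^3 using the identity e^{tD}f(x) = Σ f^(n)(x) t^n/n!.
3 t^{2} + t \left(6 x + 1\right) + 3 x^{2} + x + 3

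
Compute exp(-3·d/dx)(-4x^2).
- 4 x^{2} + 24 x - 36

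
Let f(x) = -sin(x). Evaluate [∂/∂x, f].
- \cos{\left(x \right)}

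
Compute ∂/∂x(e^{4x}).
4 e^{4 x}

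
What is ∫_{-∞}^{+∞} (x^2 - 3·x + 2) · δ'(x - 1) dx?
1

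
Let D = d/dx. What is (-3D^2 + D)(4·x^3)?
12 x \left(x - 6\right)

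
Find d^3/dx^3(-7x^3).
-42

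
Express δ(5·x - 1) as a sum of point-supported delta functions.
\frac{\delta(x - 1/5)}{5}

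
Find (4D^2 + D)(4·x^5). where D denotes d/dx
20 x^{3} \left(x + 16\right)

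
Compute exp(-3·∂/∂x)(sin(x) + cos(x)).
\sqrt{2} \cos{\left(- x + \frac{\pi}{4} + 3 \right)}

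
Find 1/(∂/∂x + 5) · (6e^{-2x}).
2 e^{- 2 x}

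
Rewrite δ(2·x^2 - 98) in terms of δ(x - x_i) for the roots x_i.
\frac{\delta(x - 7) + \delta(x + 7)}{28}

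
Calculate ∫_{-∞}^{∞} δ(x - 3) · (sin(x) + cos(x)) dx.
\cos{\left(3 \right)} + \sin{\left(3 \right)}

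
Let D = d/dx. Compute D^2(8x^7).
336 x^{5}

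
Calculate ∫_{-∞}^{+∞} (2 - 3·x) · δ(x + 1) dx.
5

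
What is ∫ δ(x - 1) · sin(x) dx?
\sin{\left(1 \right)}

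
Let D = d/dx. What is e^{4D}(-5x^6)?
- 5 x^{6} - 120 x^{5} - 1200 x^{4} - 6400 x^{3} - 19200 x^{2} - 30720 x - 20480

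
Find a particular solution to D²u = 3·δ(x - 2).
\frac{3|x - 2|}{2}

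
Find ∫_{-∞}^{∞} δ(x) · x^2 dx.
0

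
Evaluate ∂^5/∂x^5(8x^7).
20160 x^{2}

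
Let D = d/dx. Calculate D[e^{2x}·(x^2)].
2 x \left(x + 1\right) e^{2 x}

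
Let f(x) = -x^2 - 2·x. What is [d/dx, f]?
- 2 x - 2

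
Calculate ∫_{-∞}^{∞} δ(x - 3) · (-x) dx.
-3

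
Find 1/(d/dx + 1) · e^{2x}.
\frac{e^{2 x}}{3}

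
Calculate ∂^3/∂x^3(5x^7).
1050 x^{4}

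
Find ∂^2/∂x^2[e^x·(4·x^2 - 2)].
\left(4 x^{2} + 16 x + 6\right) e^{x}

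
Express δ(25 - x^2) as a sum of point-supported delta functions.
\frac{\delta(x - 5) + \delta(x + 5)}{10}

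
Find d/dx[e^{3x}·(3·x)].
\left(9 x + 3\right) e^{3 x}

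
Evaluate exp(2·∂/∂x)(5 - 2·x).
1 - 2 x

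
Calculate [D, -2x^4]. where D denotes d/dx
- 8 x^{3}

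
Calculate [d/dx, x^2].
2 x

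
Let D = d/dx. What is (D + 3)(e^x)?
4 e^{x}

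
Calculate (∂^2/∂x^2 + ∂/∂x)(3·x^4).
12 x^{2} \left(x + 3\right)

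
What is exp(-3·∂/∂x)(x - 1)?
x - 4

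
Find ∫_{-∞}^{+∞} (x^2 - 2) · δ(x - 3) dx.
7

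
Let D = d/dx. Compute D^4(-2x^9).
- 6048 x^{5}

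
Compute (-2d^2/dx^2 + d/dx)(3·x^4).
12 x^{2} \left(x - 6\right)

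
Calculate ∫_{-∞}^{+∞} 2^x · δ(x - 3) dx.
8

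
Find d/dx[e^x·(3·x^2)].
3 x \left(x + 2\right) e^{x}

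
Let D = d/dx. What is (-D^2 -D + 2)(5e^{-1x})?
10 e^{- x}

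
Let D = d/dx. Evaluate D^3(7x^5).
420 x^{2}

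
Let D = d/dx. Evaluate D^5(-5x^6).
- 3600 x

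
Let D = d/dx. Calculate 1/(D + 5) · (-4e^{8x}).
- \frac{4 e^{8 x}}{13}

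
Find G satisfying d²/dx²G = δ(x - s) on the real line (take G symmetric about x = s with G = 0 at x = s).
\frac{|x - s|}{2}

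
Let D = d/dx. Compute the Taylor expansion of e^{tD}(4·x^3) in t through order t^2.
4 x \left(3 t^{2} + 3 t x + x^{2}\right)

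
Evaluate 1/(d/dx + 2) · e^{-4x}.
- \frac{e^{- 4 x}}{2}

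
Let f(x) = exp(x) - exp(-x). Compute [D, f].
2 \cosh{\left(x \right)}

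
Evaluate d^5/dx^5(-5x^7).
- 12600 x^{2}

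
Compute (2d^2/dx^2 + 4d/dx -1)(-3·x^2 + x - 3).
3 x^{2} - 25 x - 5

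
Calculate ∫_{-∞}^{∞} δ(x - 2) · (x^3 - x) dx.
6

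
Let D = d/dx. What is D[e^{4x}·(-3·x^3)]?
x^{2} \left(- 12 x - 9\right) e^{4 x}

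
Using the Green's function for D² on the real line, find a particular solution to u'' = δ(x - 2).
\frac{|x - 2|}{2}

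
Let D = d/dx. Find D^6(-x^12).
- 665280 x^{6}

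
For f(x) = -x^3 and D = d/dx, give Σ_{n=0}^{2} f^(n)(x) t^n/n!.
x \left(- 3 t^{2} - 3 t x - x^{2}\right)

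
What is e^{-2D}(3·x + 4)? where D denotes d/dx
3 x - 2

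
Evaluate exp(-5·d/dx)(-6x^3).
- 6 x^{3} + 90 x^{2} - 450 x + 750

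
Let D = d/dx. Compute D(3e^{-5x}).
- 15 e^{- 5 x}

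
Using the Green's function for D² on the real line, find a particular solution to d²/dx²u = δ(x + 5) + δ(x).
\frac{|x + 5|}{2} + \frac{|x|}{2}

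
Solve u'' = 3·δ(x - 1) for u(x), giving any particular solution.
\frac{3|x - 1|}{2}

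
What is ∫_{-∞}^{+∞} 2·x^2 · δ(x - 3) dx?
18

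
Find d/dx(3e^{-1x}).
- 3 e^{- x}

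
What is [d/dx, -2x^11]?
- 22 x^{10}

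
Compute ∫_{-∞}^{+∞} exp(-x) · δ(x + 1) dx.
e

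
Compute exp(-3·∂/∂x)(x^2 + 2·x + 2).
x^{2} - 4 x + 5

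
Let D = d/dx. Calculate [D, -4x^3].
- 12 x^{2}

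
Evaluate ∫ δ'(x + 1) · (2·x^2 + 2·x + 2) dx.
2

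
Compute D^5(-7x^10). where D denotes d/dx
- 211680 x^{5}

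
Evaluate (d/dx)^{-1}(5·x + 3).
\frac{5 x^{2}}{2} + 3 x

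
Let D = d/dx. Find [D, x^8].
8 x^{7}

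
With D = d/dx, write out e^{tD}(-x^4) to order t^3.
x \left(- 4 t^{3} - 6 t^{2} x - 4 t x^{2} - x^{3}\right)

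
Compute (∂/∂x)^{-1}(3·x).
\frac{3 x^{2}}{2}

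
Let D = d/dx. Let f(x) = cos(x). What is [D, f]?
- \sin{\left(x \right)}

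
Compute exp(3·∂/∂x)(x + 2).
x + 5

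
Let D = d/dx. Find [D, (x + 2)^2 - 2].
2 x + 4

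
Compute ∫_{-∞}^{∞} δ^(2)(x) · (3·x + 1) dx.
0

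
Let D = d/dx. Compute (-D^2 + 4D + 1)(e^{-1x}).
- 4 e^{- x}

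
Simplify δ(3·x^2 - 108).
\frac{\delta(x - 6) + \delta(x + 6)}{36}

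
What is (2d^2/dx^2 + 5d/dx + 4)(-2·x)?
- 8 x - 10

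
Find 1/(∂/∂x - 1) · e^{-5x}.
- \frac{e^{- 5 x}}{6}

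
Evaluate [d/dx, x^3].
3 x^{2}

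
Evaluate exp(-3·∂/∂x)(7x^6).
7 x^{6} - 126 x^{5} + 945 x^{4} - 3780 x^{3} + 8505 x^{2} - 10206 x + 5103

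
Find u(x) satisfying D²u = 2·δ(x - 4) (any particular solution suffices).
|x - 4|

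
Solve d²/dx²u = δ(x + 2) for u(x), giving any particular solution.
\frac{|x + 2|}{2}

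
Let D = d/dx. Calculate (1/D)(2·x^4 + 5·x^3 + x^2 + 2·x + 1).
\frac{2 x^{5}}{5} + \frac{5 x^{4}}{4} + \frac{x^{3}}{3} + x^{2} + x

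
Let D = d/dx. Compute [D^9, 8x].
72D^{8}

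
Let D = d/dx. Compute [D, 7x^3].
21 x^{2}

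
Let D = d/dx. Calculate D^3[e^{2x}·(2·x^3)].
\left(16 x^{3} + 72 x^{2} + 72 x + 12\right) e^{2 x}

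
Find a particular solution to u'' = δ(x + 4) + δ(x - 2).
\frac{|x + 4|}{2} + \frac{|x - 2|}{2}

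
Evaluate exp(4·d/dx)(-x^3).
- x^{3} - 12 x^{2} - 48 x - 64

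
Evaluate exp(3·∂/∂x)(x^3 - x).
x^{3} + 9 x^{2} + 26 x + 24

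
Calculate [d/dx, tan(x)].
\frac{1}{\cos^{2}{\left(x \right)}}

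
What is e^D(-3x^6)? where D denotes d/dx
- 3 x^{6} - 18 x^{5} - 45 x^{4} - 60 x^{3} - 45 x^{2} - 18 x - 3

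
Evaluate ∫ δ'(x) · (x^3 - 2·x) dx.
2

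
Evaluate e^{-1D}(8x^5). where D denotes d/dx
8 x^{5} - 40 x^{4} + 80 x^{3} - 80 x^{2} + 40 x - 8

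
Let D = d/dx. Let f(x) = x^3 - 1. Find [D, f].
3 x^{2}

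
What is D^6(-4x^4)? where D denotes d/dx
0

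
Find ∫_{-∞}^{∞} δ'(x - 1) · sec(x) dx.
- \tan{\left(1 \right)} \sec{\left(1 \right)}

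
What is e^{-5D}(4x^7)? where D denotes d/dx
4 x^{7} - 140 x^{6} + 2100 x^{5} - 17500 x^{4} + 87500 x^{3} - 262500 x^{2} + 437500 x - 312500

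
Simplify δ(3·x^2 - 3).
\frac{\delta(x - 1) + \delta(x + 1)}{6}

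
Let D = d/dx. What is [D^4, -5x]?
-20D^{3}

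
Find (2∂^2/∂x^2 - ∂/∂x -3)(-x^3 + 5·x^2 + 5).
3 x^{3} - 12 x^{2} - 22 x + 5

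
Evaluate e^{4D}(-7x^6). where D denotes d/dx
- 7 x^{6} - 168 x^{5} - 1680 x^{4} - 8960 x^{3} - 26880 x^{2} - 43008 x - 28672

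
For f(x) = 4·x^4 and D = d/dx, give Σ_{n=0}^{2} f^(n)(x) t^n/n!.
4 x^{2} \left(6 t^{2} + 4 t x + x^{2}\right)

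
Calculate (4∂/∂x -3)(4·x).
16 - 12 x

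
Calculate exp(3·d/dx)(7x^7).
7 x^{7} + 147 x^{6} + 1323 x^{5} + 6615 x^{4} + 19845 x^{3} + 35721 x^{2} + 35721 x + 15309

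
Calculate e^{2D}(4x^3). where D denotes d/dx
4 x^{3} + 24 x^{2} + 48 x + 32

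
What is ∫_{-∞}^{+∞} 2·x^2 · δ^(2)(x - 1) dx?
4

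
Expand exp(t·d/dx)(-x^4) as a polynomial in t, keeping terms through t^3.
x \left(- 4 t^{3} - 6 t^{2} x - 4 t x^{2} - x^{3}\right)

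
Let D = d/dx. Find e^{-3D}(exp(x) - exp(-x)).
- e^{3 - x} + e^{x - 3}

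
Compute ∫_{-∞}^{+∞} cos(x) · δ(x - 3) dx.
\cos{\left(3 \right)}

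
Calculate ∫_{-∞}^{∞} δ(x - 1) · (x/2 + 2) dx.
\frac{5}{2}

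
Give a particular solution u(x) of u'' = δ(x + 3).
\frac{|x + 3|}{2}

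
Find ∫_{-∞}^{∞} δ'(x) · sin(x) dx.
-1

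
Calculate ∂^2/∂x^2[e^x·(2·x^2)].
2 \left(x^{2} + 4 x + 2\right) e^{x}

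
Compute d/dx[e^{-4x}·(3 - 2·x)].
2 \left(4 x - 7\right) e^{- 4 x}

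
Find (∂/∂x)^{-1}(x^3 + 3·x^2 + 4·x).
\frac{x^{4}}{4} + x^{3} + 2 x^{2}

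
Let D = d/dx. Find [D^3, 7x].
21D^{2}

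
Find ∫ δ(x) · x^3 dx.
0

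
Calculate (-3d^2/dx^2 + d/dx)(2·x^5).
10 x^{3} \left(x - 12\right)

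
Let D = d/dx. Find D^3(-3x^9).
- 1512 x^{6}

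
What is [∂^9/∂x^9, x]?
9\frac{d^{8}}{dx^{8}}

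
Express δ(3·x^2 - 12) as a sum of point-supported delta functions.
\frac{\delta(x - 2) + \delta(x + 2)}{12}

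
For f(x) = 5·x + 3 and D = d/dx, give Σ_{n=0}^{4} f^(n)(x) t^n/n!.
5 t + 5 x + 3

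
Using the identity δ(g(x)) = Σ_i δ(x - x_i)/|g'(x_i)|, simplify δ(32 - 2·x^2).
\frac{\delta(x - 4) + \delta(x + 4)}{16}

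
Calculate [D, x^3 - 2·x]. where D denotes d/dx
3 x^{2} - 2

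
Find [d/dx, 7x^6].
42 x^{5}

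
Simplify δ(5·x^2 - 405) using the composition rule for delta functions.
\frac{\delta(x - 9) + \delta(x + 9)}{90}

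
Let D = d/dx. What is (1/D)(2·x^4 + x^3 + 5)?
\frac{2 x^{5}}{5} + \frac{x^{4}}{4} + 5 x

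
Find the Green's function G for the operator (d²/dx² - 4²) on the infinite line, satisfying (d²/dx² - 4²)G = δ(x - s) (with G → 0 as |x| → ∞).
-\frac{e^{-4|x-s|}}{8}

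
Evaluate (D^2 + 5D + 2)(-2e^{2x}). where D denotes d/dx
- 32 e^{2 x}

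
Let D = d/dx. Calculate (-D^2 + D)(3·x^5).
15 x^{3} \left(x - 4\right)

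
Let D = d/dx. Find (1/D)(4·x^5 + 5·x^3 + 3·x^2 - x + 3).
\frac{2 x^{6}}{3} + \frac{5 x^{4}}{4} + x^{3} - \frac{x^{2}}{2} + 3 x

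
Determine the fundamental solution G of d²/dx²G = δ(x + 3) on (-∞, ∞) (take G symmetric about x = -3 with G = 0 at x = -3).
\frac{|x + 3|}{2}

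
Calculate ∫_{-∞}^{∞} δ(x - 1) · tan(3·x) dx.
\tan{\left(3 \right)}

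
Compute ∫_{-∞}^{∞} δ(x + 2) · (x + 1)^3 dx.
-1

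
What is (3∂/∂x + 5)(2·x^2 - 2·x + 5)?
10 x^{2} + 2 x + 19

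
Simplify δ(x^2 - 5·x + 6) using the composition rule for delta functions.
\frac{\delta(x - 3) + \delta(x - 2)}{1}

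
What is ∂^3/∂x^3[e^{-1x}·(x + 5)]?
\left(- x - 2\right) e^{- x}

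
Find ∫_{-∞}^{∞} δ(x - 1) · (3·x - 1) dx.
2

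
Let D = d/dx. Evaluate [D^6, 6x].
36D^{5}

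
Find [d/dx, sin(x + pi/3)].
\cos{\left(x + \frac{\pi}{3} \right)}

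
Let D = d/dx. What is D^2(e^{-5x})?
25 e^{- 5 x}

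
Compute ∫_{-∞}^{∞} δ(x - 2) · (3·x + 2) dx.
8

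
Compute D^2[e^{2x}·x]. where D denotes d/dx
4 \left(x + 1\right) e^{2 x}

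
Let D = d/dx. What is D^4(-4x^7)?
- 3360 x^{3}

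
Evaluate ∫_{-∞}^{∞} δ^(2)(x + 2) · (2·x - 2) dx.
0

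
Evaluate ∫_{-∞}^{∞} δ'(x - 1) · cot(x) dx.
\frac{1}{\sin^{2}{\left(1 \right)}}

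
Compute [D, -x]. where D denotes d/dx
-1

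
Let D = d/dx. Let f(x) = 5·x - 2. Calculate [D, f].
5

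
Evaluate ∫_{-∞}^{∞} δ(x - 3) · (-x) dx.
-3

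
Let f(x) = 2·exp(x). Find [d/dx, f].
2 e^{x}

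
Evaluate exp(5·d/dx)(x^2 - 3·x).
x^{2} + 7 x + 10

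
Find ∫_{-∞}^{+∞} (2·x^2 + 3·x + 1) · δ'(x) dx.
-3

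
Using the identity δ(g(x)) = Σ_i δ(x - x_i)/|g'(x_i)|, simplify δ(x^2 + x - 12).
\frac{\delta(x - 3) + \delta(x + 4)}{7}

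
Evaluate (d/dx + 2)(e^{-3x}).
- e^{- 3 x}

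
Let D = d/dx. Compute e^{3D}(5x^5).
5 x^{5} + 75 x^{4} + 450 x^{3} + 1350 x^{2} + 2025 x + 1215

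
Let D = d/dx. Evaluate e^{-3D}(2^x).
2^{x - 3}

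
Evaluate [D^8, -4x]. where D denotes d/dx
-32D^{7}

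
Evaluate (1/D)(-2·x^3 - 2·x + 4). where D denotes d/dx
- \frac{x^{4}}{2} - x^{2} + 4 x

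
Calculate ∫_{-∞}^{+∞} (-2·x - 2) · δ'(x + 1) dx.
2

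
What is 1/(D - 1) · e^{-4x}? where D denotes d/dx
- \frac{e^{- 4 x}}{5}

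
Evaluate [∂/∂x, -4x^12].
- 48 x^{11}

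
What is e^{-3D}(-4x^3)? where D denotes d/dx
- 4 x^{3} + 36 x^{2} - 108 x + 108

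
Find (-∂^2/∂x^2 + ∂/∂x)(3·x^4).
12 x^{2} \left(x - 3\right)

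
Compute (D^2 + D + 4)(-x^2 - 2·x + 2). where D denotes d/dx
- 4 x^{2} - 10 x + 4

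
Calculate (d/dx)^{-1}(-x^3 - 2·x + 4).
- \frac{x^{4}}{4} - x^{2} + 4 x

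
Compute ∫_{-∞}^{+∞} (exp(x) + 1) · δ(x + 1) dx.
e^{-1} + 1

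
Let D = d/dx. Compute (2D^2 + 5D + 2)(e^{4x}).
54 e^{4 x}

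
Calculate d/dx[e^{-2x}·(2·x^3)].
x^{2} \left(6 - 4 x\right) e^{- 2 x}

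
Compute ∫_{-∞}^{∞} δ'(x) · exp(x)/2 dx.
- \frac{1}{2}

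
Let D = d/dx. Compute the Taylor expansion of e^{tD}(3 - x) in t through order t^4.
- t - x + 3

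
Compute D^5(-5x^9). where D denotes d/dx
- 75600 x^{4}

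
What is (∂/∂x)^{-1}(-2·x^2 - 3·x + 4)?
- \frac{2 x^{3}}{3} - \frac{3 x^{2}}{2} + 4 x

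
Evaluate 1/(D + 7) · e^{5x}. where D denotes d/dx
\frac{e^{5 x}}{12}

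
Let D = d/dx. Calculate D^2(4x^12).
528 x^{10}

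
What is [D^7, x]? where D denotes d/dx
7D^{6}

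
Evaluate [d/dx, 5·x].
5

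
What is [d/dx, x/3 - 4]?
\frac{1}{3}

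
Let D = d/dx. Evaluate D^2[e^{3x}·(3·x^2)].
\left(27 x^{2} + 36 x + 6\right) e^{3 x}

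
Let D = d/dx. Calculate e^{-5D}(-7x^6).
- 7 x^{6} + 210 x^{5} - 2625 x^{4} + 17500 x^{3} - 65625 x^{2} + 131250 x - 109375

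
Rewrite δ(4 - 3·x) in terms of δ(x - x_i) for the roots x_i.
\frac{\delta(x - 4/3)}{3}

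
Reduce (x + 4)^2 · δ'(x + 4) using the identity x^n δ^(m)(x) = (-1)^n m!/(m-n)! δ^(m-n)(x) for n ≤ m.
0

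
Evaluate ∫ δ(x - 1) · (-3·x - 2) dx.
-5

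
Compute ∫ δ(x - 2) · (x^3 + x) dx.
10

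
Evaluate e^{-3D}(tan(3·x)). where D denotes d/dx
\tan{\left(3 x - 9 \right)}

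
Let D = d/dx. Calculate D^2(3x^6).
90 x^{4}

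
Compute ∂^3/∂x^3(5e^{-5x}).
- 625 e^{- 5 x}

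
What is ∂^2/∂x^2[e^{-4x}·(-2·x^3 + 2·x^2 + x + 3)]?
4 \left(- 8 x^{3} + 20 x^{2} - 7 x + 11\right) e^{- 4 x}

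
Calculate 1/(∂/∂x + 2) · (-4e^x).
- \frac{4 e^{x}}{3}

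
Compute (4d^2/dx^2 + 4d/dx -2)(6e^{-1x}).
- 12 e^{- x}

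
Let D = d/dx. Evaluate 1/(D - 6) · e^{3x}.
- \frac{e^{3 x}}{3}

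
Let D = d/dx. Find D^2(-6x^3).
- 36 x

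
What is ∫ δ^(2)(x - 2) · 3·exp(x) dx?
3 e^{2}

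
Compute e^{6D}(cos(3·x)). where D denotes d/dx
\cos{\left(3 x + 18 \right)}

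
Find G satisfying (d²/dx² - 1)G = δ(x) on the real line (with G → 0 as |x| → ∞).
-\frac{e^{-|x|}}{2}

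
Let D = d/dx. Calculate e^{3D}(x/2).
\frac{x}{2} + \frac{3}{2}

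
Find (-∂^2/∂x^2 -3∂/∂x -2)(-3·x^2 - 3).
6 x^{2} + 18 x + 12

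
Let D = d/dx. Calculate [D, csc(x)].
- \cot{\left(x \right)} \csc{\left(x \right)}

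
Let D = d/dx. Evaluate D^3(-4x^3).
-24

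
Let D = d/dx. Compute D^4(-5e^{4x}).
- 1280 e^{4 x}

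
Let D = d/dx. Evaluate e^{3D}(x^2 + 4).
x^{2} + 6 x + 13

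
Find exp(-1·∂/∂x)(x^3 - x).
x \left(x^{2} - 3 x + 2\right)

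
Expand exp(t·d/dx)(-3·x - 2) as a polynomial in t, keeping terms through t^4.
- 3 t - 3 x - 2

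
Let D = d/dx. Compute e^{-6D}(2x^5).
2 x^{5} - 60 x^{4} + 720 x^{3} - 4320 x^{2} + 12960 x - 15552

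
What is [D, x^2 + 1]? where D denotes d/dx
2 x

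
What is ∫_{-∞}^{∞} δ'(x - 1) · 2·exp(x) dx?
- 2 e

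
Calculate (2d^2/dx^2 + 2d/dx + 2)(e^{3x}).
26 e^{3 x}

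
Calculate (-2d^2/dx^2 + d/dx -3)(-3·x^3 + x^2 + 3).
9 x^{3} - 12 x^{2} + 38 x - 13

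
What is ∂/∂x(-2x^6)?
- 12 x^{5}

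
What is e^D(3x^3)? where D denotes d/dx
3 x^{3} + 9 x^{2} + 9 x + 3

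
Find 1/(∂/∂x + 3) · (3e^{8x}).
\frac{3 e^{8 x}}{11}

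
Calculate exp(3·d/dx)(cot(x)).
\cot{\left(x + 3 \right)}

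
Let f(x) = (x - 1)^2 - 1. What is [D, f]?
2 x - 2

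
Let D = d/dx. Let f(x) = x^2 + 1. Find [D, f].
2 x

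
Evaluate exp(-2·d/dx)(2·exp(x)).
2 e^{x - 2}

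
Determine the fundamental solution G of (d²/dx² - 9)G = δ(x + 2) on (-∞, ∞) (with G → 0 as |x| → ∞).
-\frac{e^{-3|x + 2|}}{6}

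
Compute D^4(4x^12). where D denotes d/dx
47520 x^{8}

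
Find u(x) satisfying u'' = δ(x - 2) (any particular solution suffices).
\frac{|x - 2|}{2}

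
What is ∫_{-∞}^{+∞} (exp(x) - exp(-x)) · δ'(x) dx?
-2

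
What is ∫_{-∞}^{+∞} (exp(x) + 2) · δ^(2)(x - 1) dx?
e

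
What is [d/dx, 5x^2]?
10 x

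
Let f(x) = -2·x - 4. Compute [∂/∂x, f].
-2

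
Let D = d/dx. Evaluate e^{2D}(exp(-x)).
e^{- x - 2}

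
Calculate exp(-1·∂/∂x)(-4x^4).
- 4 x^{4} + 16 x^{3} - 24 x^{2} + 16 x - 4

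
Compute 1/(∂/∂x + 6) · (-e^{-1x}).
- \frac{e^{- x}}{5}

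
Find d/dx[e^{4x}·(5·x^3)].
x^{2} \left(20 x + 15\right) e^{4 x}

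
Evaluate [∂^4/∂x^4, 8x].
32\frac{d^{3}}{dx^{3}}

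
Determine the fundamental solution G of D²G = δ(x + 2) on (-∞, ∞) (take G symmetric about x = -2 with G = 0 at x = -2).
\frac{|x + 2|}{2}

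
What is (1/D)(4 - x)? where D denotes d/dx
- \frac{x^{2}}{2} + 4 x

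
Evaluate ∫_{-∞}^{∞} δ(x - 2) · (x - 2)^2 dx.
0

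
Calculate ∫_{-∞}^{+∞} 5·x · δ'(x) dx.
-5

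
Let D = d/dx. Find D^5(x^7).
2520 x^{2}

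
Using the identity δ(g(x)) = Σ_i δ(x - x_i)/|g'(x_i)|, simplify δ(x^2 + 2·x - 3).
\frac{\delta(x - 1) + \delta(x + 3)}{4}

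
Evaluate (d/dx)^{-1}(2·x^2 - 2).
\frac{2 x^{3}}{3} - 2 x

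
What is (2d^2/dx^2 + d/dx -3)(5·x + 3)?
- 15 x - 4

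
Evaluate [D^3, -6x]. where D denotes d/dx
-18D^{2}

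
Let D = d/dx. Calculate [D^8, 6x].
48D^{7}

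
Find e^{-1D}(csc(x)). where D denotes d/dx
\csc{\left(x - 1 \right)}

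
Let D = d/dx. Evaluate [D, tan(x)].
\frac{1}{\cos^{2}{\left(x \right)}}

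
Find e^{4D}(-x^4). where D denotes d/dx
- x^{4} - 16 x^{3} - 96 x^{2} - 256 x - 256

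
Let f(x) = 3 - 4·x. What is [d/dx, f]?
-4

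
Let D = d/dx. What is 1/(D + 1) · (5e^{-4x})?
- \frac{5 e^{- 4 x}}{3}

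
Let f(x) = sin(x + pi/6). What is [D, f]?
\cos{\left(x + \frac{\pi}{6} \right)}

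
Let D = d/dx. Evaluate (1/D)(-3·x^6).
- \frac{3 x^{7}}{7}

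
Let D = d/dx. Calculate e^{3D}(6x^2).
6 x^{2} + 36 x + 54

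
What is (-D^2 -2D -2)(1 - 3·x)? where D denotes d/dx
6 x + 4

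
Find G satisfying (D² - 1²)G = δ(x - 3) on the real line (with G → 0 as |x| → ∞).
-\frac{e^{-|x - 3|}}{2}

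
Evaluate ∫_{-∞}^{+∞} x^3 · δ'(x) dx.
0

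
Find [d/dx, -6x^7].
- 42 x^{6}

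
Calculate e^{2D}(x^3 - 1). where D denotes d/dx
x^{3} + 6 x^{2} + 12 x + 7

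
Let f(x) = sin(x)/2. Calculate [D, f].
\frac{\cos{\left(x \right)}}{2}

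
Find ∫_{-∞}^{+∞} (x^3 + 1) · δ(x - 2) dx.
9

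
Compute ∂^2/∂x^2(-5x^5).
- 100 x^{3}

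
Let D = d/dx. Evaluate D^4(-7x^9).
- 21168 x^{5}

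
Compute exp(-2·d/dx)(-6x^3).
- 6 x^{3} + 36 x^{2} - 72 x + 48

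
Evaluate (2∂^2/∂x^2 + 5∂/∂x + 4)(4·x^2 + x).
16 x^{2} + 44 x + 21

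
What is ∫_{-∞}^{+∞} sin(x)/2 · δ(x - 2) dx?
\frac{\sin{\left(2 \right)}}{2}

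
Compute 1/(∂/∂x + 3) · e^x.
\frac{e^{x}}{4}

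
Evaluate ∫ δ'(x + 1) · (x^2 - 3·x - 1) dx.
5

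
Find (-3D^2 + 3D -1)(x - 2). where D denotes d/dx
5 - x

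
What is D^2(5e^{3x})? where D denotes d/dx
45 e^{3 x}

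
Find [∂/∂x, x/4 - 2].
\frac{1}{4}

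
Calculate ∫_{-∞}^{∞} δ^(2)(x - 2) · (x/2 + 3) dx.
0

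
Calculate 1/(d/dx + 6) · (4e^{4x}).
\frac{2 e^{4 x}}{5}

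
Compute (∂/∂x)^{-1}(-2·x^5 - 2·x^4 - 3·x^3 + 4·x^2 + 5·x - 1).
- \frac{x^{6}}{3} - \frac{2 x^{5}}{5} - \frac{3 x^{4}}{4} + \frac{4 x^{3}}{3} + \frac{5 x^{2}}{2} - x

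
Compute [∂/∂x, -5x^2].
- 10 x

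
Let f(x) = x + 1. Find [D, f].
1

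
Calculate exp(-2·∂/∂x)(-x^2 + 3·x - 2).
- x^{2} + 7 x - 12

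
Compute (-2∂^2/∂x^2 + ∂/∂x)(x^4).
4 x^{2} \left(x - 6\right)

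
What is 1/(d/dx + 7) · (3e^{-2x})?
\frac{3 e^{- 2 x}}{5}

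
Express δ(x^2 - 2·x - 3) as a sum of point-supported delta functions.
\frac{\delta(x - 3) + \delta(x + 1)}{4}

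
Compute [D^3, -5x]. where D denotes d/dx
-15D^{2}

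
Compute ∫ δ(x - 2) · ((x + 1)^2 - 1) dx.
8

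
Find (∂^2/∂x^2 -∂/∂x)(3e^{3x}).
18 e^{3 x}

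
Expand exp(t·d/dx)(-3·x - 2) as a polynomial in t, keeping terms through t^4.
- 3 t - 3 x - 2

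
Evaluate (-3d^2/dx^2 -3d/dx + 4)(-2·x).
6 - 8 x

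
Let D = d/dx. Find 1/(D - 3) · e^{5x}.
\frac{e^{5 x}}{2}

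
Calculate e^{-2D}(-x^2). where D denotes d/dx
- x^{2} + 4 x - 4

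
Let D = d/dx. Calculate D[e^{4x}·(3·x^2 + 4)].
\left(12 x^{2} + 6 x + 16\right) e^{4 x}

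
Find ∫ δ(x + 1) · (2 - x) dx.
3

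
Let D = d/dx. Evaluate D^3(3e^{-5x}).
- 375 e^{- 5 x}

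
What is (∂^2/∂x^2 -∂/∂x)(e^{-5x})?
30 e^{- 5 x}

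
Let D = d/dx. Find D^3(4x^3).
24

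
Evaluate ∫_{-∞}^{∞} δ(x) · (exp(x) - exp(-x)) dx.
0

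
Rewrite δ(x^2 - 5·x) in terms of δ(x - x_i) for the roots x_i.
\frac{\delta(x - 5) + \delta(x)}{5}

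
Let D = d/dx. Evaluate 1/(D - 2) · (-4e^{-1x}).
\frac{4 e^{- x}}{3}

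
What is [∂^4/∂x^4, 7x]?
28\frac{d^{3}}{dx^{3}}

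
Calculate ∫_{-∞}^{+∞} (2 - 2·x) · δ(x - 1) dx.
0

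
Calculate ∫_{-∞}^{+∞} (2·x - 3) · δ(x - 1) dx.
-1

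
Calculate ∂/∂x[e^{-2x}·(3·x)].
3 \left(1 - 2 x\right) e^{- 2 x}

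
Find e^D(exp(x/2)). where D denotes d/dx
e^{\frac{x}{2} + \frac{1}{2}}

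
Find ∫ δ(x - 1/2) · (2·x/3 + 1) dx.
\frac{4}{3}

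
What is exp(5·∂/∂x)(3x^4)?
3 x^{4} + 60 x^{3} + 450 x^{2} + 1500 x + 1875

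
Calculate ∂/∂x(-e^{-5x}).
5 e^{- 5 x}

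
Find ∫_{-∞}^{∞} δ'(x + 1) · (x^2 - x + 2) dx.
3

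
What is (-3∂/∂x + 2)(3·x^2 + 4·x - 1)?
6 x^{2} - 10 x - 14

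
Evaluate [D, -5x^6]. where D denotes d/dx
- 30 x^{5}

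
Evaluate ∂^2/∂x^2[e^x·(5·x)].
5 \left(x + 2\right) e^{x}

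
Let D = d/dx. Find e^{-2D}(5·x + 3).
5 x - 7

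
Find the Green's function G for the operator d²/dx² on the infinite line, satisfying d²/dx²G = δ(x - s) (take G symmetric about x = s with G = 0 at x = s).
\frac{|x - s|}{2}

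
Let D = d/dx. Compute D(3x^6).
18 x^{5}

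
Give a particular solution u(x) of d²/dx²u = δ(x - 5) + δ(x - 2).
\frac{|x - 5|}{2} + \frac{|x - 2|}{2}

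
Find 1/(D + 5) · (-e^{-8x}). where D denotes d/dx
\frac{e^{- 8 x}}{3}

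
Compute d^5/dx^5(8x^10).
241920 x^{5}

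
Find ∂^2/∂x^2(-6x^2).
-12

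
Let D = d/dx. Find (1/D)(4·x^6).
\frac{4 x^{7}}{7}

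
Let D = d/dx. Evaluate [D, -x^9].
- 9 x^{8}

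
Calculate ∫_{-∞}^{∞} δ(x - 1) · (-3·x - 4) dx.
-7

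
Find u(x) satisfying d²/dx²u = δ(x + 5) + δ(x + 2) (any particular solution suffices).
\frac{|x + 5|}{2} + \frac{|x + 2|}{2}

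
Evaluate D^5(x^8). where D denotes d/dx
6720 x^{3}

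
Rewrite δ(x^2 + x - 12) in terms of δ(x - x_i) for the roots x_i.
\frac{\delta(x + 4) + \delta(x - 3)}{7}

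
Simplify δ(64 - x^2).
\frac{\delta(x - 8) + \delta(x + 8)}{16}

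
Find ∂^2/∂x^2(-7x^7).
- 294 x^{5}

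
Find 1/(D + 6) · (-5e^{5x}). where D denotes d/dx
- \frac{5 e^{5 x}}{11}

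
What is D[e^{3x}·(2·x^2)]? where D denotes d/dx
2 x \left(3 x + 2\right) e^{3 x}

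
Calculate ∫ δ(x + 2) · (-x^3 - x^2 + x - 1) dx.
1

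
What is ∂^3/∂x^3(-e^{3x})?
- 27 e^{3 x}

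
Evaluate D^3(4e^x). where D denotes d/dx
4 e^{x}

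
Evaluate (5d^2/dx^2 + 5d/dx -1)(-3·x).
3 x - 15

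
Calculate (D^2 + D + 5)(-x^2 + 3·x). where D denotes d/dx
- 5 x^{2} + 13 x + 1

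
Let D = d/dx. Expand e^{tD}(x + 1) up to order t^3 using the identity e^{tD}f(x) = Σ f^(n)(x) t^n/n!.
t + x + 1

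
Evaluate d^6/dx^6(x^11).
332640 x^{5}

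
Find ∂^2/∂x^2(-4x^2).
-8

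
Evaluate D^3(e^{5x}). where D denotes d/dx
125 e^{5 x}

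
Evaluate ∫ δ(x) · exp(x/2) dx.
1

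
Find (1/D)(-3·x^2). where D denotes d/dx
- x^{3}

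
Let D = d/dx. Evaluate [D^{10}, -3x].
-30D^{9}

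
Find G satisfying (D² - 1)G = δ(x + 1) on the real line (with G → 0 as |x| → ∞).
-\frac{e^{-|x + 1|}}{2}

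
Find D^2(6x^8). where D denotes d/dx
336 x^{6}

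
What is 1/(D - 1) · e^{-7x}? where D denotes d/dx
- \frac{e^{- 7 x}}{8}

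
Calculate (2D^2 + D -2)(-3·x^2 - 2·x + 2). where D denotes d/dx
6 x^{2} - 2 x - 18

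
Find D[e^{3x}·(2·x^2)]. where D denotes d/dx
2 x \left(3 x + 2\right) e^{3 x}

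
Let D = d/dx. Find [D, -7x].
-7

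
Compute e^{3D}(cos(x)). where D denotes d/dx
\cos{\left(x + 3 \right)}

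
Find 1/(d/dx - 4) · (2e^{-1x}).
- \frac{2 e^{- x}}{5}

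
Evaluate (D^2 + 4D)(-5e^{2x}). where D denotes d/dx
- 60 e^{2 x}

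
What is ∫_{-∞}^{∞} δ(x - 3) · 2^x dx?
8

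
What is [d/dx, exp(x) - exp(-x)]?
2 \cosh{\left(x \right)}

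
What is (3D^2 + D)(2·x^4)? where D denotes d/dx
8 x^{2} \left(x + 9\right)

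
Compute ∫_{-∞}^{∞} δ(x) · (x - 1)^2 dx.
1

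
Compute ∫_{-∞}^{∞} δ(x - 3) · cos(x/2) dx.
\cos{\left(\frac{3}{2} \right)}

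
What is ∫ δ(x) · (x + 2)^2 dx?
4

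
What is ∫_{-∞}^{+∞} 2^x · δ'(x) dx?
- \log{\left(2 \right)}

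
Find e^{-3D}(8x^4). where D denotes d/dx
8 x^{4} - 96 x^{3} + 432 x^{2} - 864 x + 648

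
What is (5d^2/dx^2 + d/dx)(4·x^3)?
12 x \left(x + 10\right)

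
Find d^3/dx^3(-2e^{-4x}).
128 e^{- 4 x}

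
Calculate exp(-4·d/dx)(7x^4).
7 x^{4} - 112 x^{3} + 672 x^{2} - 1792 x + 1792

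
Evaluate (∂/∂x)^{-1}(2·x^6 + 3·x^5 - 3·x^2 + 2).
\frac{2 x^{7}}{7} + \frac{x^{6}}{2} - x^{3} + 2 x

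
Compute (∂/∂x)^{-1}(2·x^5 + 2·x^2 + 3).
\frac{x^{6}}{3} + \frac{2 x^{3}}{3} + 3 x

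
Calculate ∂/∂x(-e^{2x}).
- 2 e^{2 x}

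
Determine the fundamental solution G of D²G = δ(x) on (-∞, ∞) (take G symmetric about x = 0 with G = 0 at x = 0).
\frac{|x|}{2}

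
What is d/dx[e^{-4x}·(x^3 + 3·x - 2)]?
\left(- 4 x^{3} + 3 x^{2} - 12 x + 11\right) e^{- 4 x}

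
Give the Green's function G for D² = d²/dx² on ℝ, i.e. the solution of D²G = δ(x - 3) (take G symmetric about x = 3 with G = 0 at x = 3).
\frac{|x - 3|}{2}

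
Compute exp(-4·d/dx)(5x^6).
5 x^{6} - 120 x^{5} + 1200 x^{4} - 6400 x^{3} + 19200 x^{2} - 30720 x + 20480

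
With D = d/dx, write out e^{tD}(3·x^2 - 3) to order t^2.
3 t^{2} + 6 t x + 3 x^{2} - 3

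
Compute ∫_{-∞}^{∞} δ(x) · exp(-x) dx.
1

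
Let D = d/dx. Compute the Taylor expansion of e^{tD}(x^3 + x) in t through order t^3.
t^{3} + 3 t^{2} x + t \left(3 x^{2} + 1\right) + x^{3} + x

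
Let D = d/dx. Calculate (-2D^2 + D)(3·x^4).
12 x^{2} \left(x - 6\right)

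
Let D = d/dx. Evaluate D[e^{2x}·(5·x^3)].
x^{2} \left(10 x + 15\right) e^{2 x}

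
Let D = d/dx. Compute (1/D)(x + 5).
\frac{x^{2}}{2} + 5 x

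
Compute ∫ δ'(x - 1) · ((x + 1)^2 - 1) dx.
-4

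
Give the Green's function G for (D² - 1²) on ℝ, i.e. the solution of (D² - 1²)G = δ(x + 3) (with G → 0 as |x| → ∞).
-\frac{e^{-|x + 3|}}{2}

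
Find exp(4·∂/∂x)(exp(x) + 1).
e^{x + 4} + 1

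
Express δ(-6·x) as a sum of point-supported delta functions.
\frac{\delta(x)}{6}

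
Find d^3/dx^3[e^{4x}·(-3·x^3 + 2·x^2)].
\left(- 192 x^{3} - 304 x^{2} - 24 x + 30\right) e^{4 x}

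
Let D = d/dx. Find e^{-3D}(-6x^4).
- 6 x^{4} + 72 x^{3} - 324 x^{2} + 648 x - 486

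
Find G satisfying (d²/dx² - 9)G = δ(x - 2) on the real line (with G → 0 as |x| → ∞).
-\frac{e^{-3|x - 2|}}{6}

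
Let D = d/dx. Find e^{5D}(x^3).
x^{3} + 15 x^{2} + 75 x + 125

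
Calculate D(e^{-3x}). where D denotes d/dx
- 3 e^{- 3 x}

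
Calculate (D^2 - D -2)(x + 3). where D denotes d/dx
- 2 x - 7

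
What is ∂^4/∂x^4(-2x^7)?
- 1680 x^{3}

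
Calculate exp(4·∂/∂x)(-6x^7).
- 6 x^{7} - 168 x^{6} - 2016 x^{5} - 13440 x^{4} - 53760 x^{3} - 129024 x^{2} - 172032 x - 98304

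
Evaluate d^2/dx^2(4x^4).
48 x^{2}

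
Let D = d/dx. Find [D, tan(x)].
\frac{1}{\cos^{2}{\left(x \right)}}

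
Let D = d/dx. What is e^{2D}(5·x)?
5 x + 10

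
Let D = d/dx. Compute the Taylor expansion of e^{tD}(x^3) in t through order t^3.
t^{3} + 3 t^{2} x + 3 t x^{2} + x^{3}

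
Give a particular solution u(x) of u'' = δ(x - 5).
\frac{|x - 5|}{2}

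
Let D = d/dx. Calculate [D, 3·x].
3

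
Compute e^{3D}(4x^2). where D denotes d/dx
4 x^{2} + 24 x + 36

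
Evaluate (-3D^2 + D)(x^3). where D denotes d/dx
3 x \left(x - 6\right)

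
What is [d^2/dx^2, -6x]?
-12\frac{d}{dx}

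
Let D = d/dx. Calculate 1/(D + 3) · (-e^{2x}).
- \frac{e^{2 x}}{5}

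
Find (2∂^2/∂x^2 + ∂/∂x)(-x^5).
5 x^{3} \left(- x - 8\right)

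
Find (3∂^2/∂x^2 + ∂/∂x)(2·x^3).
6 x \left(x + 6\right)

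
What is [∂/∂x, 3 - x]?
-1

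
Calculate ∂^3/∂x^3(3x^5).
180 x^{2}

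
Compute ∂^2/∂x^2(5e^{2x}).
20 e^{2 x}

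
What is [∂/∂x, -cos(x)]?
\sin{\left(x \right)}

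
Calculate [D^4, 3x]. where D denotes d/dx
12D^{3}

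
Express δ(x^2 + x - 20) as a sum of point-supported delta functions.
\frac{\delta(x - 4) + \delta(x + 5)}{9}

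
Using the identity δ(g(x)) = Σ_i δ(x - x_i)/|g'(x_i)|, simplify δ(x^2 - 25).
\frac{\delta(x - 5) + \delta(x + 5)}{10}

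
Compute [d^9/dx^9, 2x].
18\frac{d^{8}}{dx^{8}}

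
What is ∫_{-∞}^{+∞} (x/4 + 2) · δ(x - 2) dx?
\frac{5}{2}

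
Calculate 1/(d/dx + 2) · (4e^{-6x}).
- e^{- 6 x}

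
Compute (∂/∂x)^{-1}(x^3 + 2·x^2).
\frac{x^{4}}{4} + \frac{2 x^{3}}{3}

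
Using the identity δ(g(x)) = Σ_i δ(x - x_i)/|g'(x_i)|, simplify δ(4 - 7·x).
\frac{\delta(x - 4/7)}{7}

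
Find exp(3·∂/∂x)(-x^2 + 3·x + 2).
- x^{2} - 3 x + 2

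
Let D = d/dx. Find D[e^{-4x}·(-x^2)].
2 x \left(2 x - 1\right) e^{- 4 x}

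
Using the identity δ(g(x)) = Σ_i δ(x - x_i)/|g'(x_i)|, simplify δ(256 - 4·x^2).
\frac{\delta(x - 8) + \delta(x + 8)}{64}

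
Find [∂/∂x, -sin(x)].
- \cos{\left(x \right)}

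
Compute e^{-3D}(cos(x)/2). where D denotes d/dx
\frac{\cos{\left(x - 3 \right)}}{2}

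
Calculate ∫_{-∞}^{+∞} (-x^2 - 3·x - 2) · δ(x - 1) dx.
-6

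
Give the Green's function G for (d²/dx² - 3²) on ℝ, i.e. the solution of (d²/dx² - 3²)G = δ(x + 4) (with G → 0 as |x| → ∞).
-\frac{e^{-3|x + 4|}}{6}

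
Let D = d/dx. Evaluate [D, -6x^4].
- 24 x^{3}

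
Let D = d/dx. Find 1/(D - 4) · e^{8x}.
\frac{e^{8 x}}{4}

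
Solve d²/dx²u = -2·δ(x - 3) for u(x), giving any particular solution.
-|x - 3|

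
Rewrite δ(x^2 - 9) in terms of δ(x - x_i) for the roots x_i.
\frac{\delta(x + 3) + \delta(x - 3)}{6}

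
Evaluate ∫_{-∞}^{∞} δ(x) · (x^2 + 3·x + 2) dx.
2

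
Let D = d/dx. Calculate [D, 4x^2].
8 x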